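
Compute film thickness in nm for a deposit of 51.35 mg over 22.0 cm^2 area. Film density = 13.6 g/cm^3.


Convert: m = 51.35 mg = 5.1350e-05 kg, A = 22.0 cm^2 = 2.2000e-03 m^2, rho = 13.6 g/cm^3 = 13600 kg/m^3
t = m / (A * rho)
t = 5.1350e-05 / (2.2000e-03 * 13600)
t = 1.7162e-06 m = 1716.2 nm

1716.2


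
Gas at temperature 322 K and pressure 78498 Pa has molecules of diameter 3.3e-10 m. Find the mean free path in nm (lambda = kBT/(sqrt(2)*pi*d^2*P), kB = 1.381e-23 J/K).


Mean free path: lambda = kB*T / (sqrt(2) * pi * d^2 * P)
lambda = 1.381e-23 * 322 / (sqrt(2) * pi * (3.3e-10)^2 * 78498)
lambda = 1.17084e-07 m
lambda = 117.08 nm

117.08


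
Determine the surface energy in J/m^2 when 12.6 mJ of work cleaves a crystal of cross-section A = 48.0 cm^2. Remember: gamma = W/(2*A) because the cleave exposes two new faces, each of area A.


Convert: A = 48.0 cm^2 = 0.0048 m^2, W = 12.6 mJ = 0.0126 J
Cleaving exposes two faces of area A, so total new surface = 2*A and gamma = W / (2*A)
gamma = 0.0126 / (2 * 0.0048)
gamma = 1.312 J/m^2

1.312


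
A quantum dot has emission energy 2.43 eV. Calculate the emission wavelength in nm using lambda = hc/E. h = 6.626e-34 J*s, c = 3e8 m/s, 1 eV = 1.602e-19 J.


Convert energy: E = 2.43 eV = 2.43 * 1.602e-19 = 3.89286e-19 J
lambda = h*c / E = 6.626e-34 * 3e8 / 3.89286e-19
lambda = 5.10627e-07 m = 510.6 nm

510.6


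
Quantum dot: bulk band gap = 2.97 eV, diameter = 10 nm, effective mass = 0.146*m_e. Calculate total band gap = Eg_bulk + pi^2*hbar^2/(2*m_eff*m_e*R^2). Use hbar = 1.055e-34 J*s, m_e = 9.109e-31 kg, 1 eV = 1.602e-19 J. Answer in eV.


Radius R = 10/2 nm = 5e-09 m
Confinement energy dE = pi^2 * hbar^2 / (2 * m_eff * m_e * R^2)
dE = pi^2 * (1.055e-34)^2 / (2 * 0.146 * 9.109e-31 * (5e-09)^2) J, divided by 1.602e-19 J/eV
dE = 0.1031 eV
Total band gap = E_g(bulk) + dE = 2.97 + 0.1031 = 3.0731 eV

3.0731


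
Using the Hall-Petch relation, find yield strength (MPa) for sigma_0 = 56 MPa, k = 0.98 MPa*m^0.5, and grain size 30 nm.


d = 30 nm = 3e-08 m
sqrt(d) = 0.0001732051
Hall-Petch contribution = k / sqrt(d) = 0.98 / 0.0001732051 = 5658.0 MPa
sigma = sigma_0 + k/sqrt(d) = 56 + 5658.0 = 5714.0 MPa

5714.0


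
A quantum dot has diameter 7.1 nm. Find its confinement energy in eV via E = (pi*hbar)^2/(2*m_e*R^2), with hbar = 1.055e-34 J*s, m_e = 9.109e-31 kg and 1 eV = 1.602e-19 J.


Radius R = 7.1/2 = 3.55 nm = 3.55e-09 m
E = (pi * 1.055e-34)^2 / (2 * 9.109e-31 * (3.55e-09)^2)
E(J) = 4.78462e-21
E = E(J) / 1.602e-19 = 0.0299 eV

0.0299


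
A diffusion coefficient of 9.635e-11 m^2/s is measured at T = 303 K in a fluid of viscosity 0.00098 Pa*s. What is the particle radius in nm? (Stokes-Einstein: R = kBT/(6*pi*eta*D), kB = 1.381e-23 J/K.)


Stokes-Einstein: R = kB*T / (6*pi*eta*D)
R = 1.381e-23 * 303 / (6 * pi * 0.00098 * 9.635e-11)
R = 2.35103e-09 m = 2.35 nm

2.35


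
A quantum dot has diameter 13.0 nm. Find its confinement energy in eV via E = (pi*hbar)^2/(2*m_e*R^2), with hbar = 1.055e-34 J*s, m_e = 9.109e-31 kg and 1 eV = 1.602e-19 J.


Radius R = 13.0/2 = 6.5 nm = 6.5e-09 m
E = (pi * 1.055e-34)^2 / (2 * 9.109e-31 * (6.5e-09)^2)
E(J) = 1.42718e-21
E = E(J) / 1.602e-19 = 0.0089 eV

0.0089


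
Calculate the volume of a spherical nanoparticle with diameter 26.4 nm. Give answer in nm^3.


Radius r = 26.4/2 = 13.2 nm
Volume V = (4/3) * pi * r^3
V = (4/3) * pi * (13.2)^3
V = 9634.08 nm^3

9634.08


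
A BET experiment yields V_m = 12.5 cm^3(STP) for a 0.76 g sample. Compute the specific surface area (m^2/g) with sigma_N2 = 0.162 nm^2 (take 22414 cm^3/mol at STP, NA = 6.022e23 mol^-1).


Number of moles in monolayer = V_m / 22414 = 12.5 / 22414 = 0.00055769
Number of molecules = moles * NA = 0.00055769 * 6.022e23
SA = molecules * sigma / mass
SA = (12.5 / 22414) * 6.022e23 * 0.162e-18 / 0.76
SA = 71.6 m^2/g

71.6


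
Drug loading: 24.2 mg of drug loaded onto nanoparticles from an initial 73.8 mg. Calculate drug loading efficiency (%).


Drug loading efficiency = (drug loaded / drug initial) * 100
DLE = 24.2 / 73.8 * 100
DLE = 0.3279 * 100
DLE = 32.79%

32.79


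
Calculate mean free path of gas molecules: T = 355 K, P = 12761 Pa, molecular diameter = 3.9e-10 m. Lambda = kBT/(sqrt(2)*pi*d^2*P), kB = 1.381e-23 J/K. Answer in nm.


Mean free path: lambda = kB*T / (sqrt(2) * pi * d^2 * P)
lambda = 1.381e-23 * 355 / (sqrt(2) * pi * (3.9e-10)^2 * 12761)
lambda = 5.68517e-07 m
lambda = 568.52 nm

568.52


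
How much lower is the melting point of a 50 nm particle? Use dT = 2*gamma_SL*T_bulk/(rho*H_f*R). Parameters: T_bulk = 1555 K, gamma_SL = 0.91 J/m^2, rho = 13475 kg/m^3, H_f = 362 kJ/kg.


Radius R = 50/2 = 25 nm = 2.5e-08 m
Convert H_f = 362 kJ/kg = 362000 J/kg
dT = 2 * gamma_SL * T_bulk / (rho * H_f * R)
dT = 2 * 0.91 * 1555 / (13475 * 362000 * 2.5e-08)
dT = 23.2 K

23.2


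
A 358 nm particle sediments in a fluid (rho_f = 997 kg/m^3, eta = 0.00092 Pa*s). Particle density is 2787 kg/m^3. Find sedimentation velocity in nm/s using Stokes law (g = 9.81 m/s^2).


Radius R = 358/2 nm = 1.79e-07 m
Density difference = 2787 - 997 = 1790 kg/m^3
v = 2 * R^2 * (rho_p - rho_f) * g / (9 * eta)
v = 2 * (1.79e-07)^2 * 1790 * 9.81 / (9 * 0.00092)
v = 1.35903e-07 m/s = 135.9026 nm/s

135.9026


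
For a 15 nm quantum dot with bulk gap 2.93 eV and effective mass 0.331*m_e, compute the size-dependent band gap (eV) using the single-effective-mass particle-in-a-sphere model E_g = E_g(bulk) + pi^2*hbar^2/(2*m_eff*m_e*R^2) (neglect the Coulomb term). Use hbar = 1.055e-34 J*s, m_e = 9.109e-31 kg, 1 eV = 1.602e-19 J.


Radius R = 15/2 nm = 7.5e-09 m
Confinement energy dE = pi^2 * hbar^2 / (2 * m_eff * m_e * R^2)
dE = pi^2 * (1.055e-34)^2 / (2 * 0.331 * 9.109e-31 * (7.5e-09)^2) J, divided by 1.602e-19 J/eV
dE = 0.0202 eV
Total band gap = E_g(bulk) + dE = 2.93 + 0.0202 = 2.9502 eV

2.9502


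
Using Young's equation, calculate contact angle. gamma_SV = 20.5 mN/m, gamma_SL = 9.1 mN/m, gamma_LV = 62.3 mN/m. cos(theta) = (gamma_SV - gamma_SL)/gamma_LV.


cos(theta) = (gamma_SV - gamma_SL) / gamma_LV
cos(theta) = (20.5 - 9.1) / 62.3
cos(theta) = 0.182986
theta = arccos(0.182986) = 79.46 degrees

79.46


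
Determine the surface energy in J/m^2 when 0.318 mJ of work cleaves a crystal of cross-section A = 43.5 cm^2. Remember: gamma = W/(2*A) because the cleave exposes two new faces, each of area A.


Convert: A = 43.5 cm^2 = 0.00435 m^2, W = 0.318 mJ = 0.000318 J
Cleaving exposes two faces of area A, so total new surface = 2*A and gamma = W / (2*A)
gamma = 0.000318 / (2 * 0.00435)
gamma = 0.037 J/m^2

0.037


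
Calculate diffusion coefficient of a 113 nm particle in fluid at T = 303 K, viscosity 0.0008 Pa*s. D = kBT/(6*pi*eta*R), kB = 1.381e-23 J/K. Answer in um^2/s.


Radius R = 113/2 = 56.5 nm = 5.65e-08 m
D = kB*T / (6*pi*eta*R)
D = 1.381e-23 * 303 / (6 * pi * 0.0008 * 5.65e-08)
D = 4.9113e-12 m^2/s = 4.911 um^2/s

4.911


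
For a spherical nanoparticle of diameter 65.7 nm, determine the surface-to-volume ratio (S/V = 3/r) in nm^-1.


Radius r = 65.7/2 = 32.85 nm
S/V = 3 / r = 3 / 32.85
S/V = 0.0913 nm^-1

0.0913


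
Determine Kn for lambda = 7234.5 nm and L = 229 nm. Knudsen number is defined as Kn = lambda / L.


Knudsen number Kn = lambda / L
Kn = 7234.5 / 229
Kn = 31.5917

31.5917


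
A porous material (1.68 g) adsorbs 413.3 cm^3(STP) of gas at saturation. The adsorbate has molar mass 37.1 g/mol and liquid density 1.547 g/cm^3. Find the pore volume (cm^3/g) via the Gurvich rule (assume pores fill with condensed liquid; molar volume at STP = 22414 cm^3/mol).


Moles adsorbed n = V_ads / 22414 = 413.3 / 22414 = 1.843937e-02 mol
Liquid volume V_liq = n * M / rho_liq = 1.843937e-02 * 37.1 / 1.547 = 0.44221 cm^3
Specific pore volume V_pore = V_liq / m_sample = 0.44221 / 1.68
V_pore = 0.2632 cm^3/g

0.2632


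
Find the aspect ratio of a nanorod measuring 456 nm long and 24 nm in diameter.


Aspect ratio AR = length / diameter
AR = 456 / 24
AR = 19.0

19.0


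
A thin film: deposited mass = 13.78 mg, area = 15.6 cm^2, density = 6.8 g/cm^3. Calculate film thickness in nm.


Convert: m = 13.78 mg = 1.3780e-05 kg, A = 15.6 cm^2 = 1.5600e-03 m^2, rho = 6.8 g/cm^3 = 6800 kg/m^3
t = m / (A * rho)
t = 1.3780e-05 / (1.5600e-03 * 6800)
t = 1.2990e-06 m = 1299.0 nm

1299.0


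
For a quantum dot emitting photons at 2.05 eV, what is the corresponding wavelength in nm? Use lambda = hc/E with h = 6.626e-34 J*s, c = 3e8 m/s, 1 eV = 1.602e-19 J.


Convert energy: E = 2.05 eV = 2.05 * 1.602e-19 = 3.2841e-19 J
lambda = h*c / E = 6.626e-34 * 3e8 / 3.2841e-19
lambda = 6.0528e-07 m = 605.3 nm

605.3


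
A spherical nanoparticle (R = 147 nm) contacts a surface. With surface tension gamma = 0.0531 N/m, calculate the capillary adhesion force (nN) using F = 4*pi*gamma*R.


Convert radius: R = 147 nm = 1.47e-07 m
F = 4 * pi * gamma * R
F = 4 * pi * 0.0531 * 1.47e-07
F = 9.80893e-08 N = 98.0893 nN

98.0893


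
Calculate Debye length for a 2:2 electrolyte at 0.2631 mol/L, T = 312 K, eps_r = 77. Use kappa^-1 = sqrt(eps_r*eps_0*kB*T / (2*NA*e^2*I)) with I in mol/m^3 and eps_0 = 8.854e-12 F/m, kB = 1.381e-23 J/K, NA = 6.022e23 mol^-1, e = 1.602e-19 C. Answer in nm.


Ionic strength I = 0.2631 * 2^2 * 1000 = 1052.4 mol/m^3
kappa^-1 = sqrt(77 * 8.854e-12 * 1.381e-23 * 312 / (2 * 6.022e23 * (1.602e-19)^2 * 1052.4))
kappa^-1 = 0.301 nm

0.301


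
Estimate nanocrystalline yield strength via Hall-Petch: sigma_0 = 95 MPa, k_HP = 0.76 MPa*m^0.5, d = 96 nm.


d = 96 nm = 9.6e-08 m
sqrt(d) = 0.0003098387
Hall-Petch contribution = k / sqrt(d) = 0.76 / 0.0003098387 = 2452.9 MPa
sigma = sigma_0 + k/sqrt(d) = 95 + 2452.9 = 2547.9 MPa

2547.9


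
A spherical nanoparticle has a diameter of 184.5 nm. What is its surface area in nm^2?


Radius r = 184.5/2 = 92.25 nm
Surface area SA = 4 * pi * r^2
SA = 4 * pi * (92.25)^2
SA = 106940.6 nm^2

106940.6


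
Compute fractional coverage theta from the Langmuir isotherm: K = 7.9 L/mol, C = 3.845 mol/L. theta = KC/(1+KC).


Langmuir isotherm: theta = K*C / (1 + K*C)
K*C = 7.9 * 3.845 = 30.3755
theta = 30.3755 / (1 + 30.3755) = 30.3755 / 31.3755
theta = 0.9681

0.9681


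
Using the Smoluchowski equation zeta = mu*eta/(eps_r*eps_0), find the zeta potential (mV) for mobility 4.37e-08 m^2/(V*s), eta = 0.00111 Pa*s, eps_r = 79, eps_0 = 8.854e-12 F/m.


Smoluchowski equation: zeta = mu * eta / (eps_r * eps_0)
zeta = 4.37e-08 * 0.00111 / (79 * 8.854e-12)
zeta = 0.069349 V = 69.35 mV

69.35


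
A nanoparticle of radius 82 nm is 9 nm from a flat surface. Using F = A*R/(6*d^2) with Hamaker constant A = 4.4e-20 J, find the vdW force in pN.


Convert to SI: R = 82 nm = 8.2e-08 m, d = 9 nm = 9e-09 m
F = A * R / (6 * d^2)
F = 4.4e-20 * 8.2e-08 / (6 * (9e-09)^2)
F = 7.42387e-12 N = 7.424 pN

7.424


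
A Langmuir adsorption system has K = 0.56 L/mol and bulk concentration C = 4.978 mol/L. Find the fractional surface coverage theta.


Langmuir isotherm: theta = K*C / (1 + K*C)
K*C = 0.56 * 4.978 = 2.78768
theta = 2.78768 / (1 + 2.78768) = 2.78768 / 3.78768
theta = 0.736

0.736


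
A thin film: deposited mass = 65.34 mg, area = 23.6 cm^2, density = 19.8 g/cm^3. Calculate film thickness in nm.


Convert: m = 65.34 mg = 6.5340e-05 kg, A = 23.6 cm^2 = 2.3600e-03 m^2, rho = 19.8 g/cm^3 = 19800 kg/m^3
t = m / (A * rho)
t = 6.5340e-05 / (2.3600e-03 * 19800)
t = 1.3983e-06 m = 1398.3 nm

1398.3


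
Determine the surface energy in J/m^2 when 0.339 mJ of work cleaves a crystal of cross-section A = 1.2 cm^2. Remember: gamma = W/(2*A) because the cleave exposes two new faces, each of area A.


Convert: A = 1.2 cm^2 = 0.00012 m^2, W = 0.339 mJ = 0.000339 J
Cleaving exposes two faces of area A, so total new surface = 2*A and gamma = W / (2*A)
gamma = 0.000339 / (2 * 0.00012)
gamma = 1.413 J/m^2

1.413


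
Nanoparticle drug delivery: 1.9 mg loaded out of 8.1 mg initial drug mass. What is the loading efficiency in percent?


Drug loading efficiency = (drug loaded / drug initial) * 100
DLE = 1.9 / 8.1 * 100
DLE = 0.2346 * 100
DLE = 23.46%

23.46


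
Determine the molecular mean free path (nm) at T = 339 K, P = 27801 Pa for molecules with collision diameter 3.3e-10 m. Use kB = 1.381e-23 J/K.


Mean free path: lambda = kB*T / (sqrt(2) * pi * d^2 * P)
lambda = 1.381e-23 * 339 / (sqrt(2) * pi * (3.3e-10)^2 * 27801)
lambda = 3.48049e-07 m
lambda = 348.05 nm

348.05


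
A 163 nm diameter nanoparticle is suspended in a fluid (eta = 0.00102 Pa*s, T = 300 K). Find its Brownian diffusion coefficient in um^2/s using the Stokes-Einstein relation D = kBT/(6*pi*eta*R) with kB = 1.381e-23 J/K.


Radius R = 163/2 = 81.5 nm = 8.15e-08 m
D = kB*T / (6*pi*eta*R)
D = 1.381e-23 * 300 / (6 * pi * 0.00102 * 8.15e-08)
D = 2.64397e-12 m^2/s = 2.644 um^2/s

2.644


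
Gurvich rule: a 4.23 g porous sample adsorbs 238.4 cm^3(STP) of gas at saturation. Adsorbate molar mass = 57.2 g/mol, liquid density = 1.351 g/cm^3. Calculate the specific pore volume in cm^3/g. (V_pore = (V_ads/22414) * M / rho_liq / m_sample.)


Moles adsorbed n = V_ads / 22414 = 238.4 / 22414 = 1.063621e-02 mol
Liquid volume V_liq = n * M / rho_liq = 1.063621e-02 * 57.2 / 1.351 = 0.45033 cm^3
Specific pore volume V_pore = V_liq / m_sample = 0.45033 / 4.23
V_pore = 0.1065 cm^3/g

0.1065


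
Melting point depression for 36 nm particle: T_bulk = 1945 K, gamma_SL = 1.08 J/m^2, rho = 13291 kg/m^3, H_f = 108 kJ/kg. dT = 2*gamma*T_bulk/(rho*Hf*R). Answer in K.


Radius R = 36/2 = 18 nm = 1.8e-08 m
Convert H_f = 108 kJ/kg = 108000 J/kg
dT = 2 * gamma_SL * T_bulk / (rho * H_f * R)
dT = 2 * 1.08 * 1945 / (13291 * 108000 * 1.8e-08)
dT = 162.6 K

162.6


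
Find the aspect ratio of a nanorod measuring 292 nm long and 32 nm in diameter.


Aspect ratio AR = length / diameter
AR = 292 / 32
AR = 9.12

9.12


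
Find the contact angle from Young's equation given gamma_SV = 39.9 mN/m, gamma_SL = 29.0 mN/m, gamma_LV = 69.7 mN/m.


cos(theta) = (gamma_SV - gamma_SL) / gamma_LV
cos(theta) = (39.9 - 29.0) / 69.7
cos(theta) = 0.156385
theta = arccos(0.156385) = 81.0 degrees

81.0


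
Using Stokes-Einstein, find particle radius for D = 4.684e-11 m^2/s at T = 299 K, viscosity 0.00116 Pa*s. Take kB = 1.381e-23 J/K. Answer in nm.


Stokes-Einstein: R = kB*T / (6*pi*eta*D)
R = 1.381e-23 * 299 / (6 * pi * 0.00116 * 4.684e-11)
R = 4.03171e-09 m = 4.03 nm

4.03


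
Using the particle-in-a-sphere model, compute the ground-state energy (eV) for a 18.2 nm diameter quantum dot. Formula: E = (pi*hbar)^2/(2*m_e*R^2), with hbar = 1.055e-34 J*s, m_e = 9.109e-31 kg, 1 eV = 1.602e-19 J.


Radius R = 18.2/2 = 9.1 nm = 9.1e-09 m
E = (pi * 1.055e-34)^2 / (2 * 9.109e-31 * (9.1e-09)^2)
E(J) = 7.28151e-22
E = E(J) / 1.602e-19 = 0.0045 eV

0.0045


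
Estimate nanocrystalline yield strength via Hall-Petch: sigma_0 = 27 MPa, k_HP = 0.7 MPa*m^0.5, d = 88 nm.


d = 88 nm = 8.8e-08 m
sqrt(d) = 0.0002966479
Hall-Petch contribution = k / sqrt(d) = 0.7 / 0.0002966479 = 2359.7 MPa
sigma = sigma_0 + k/sqrt(d) = 27 + 2359.7 = 2386.7 MPa

2386.7


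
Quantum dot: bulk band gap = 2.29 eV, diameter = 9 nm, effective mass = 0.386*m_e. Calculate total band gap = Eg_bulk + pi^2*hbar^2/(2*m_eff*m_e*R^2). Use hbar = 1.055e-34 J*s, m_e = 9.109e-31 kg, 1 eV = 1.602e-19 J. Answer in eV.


Radius R = 9/2 nm = 4.5e-09 m
Confinement energy dE = pi^2 * hbar^2 / (2 * m_eff * m_e * R^2)
dE = pi^2 * (1.055e-34)^2 / (2 * 0.386 * 9.109e-31 * (4.5e-09)^2) J, divided by 1.602e-19 J/eV
dE = 0.0482 eV
Total band gap = E_g(bulk) + dE = 2.29 + 0.0482 = 2.3382 eV

2.3382


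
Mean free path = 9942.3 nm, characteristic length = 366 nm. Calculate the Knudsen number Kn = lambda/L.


Knudsen number Kn = lambda / L
Kn = 9942.3 / 366
Kn = 27.1648

27.1648


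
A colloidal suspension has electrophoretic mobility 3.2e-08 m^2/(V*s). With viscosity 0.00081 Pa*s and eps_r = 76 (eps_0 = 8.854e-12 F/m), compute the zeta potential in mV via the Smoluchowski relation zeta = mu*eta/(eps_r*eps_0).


Smoluchowski equation: zeta = mu * eta / (eps_r * eps_0)
zeta = 3.2e-08 * 0.00081 / (76 * 8.854e-12)
zeta = 0.03852 V = 38.52 mV

38.52


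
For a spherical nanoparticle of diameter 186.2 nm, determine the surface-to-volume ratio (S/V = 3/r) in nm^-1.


Radius r = 186.2/2 = 93.1 nm
S/V = 3 / r = 3 / 93.1
S/V = 0.0322 nm^-1

0.0322


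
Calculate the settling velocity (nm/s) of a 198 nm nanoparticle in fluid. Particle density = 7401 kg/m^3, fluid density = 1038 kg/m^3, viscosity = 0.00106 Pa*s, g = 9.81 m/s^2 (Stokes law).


Radius R = 198/2 nm = 9.9e-08 m
Density difference = 7401 - 1038 = 6363 kg/m^3
v = 2 * R^2 * (rho_p - rho_f) * g / (9 * eta)
v = 2 * (9.9e-08)^2 * 6363 * 9.81 / (9 * 0.00106)
v = 1.28258e-07 m/s = 128.2576 nm/s

128.2576


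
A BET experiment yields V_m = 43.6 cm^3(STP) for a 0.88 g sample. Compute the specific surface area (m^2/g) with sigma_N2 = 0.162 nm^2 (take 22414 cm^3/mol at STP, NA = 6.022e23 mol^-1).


Number of moles in monolayer = V_m / 22414 = 43.6 / 22414 = 0.00194521
Number of molecules = moles * NA = 0.00194521 * 6.022e23
SA = molecules * sigma / mass
SA = (43.6 / 22414) * 6.022e23 * 0.162e-18 / 0.88
SA = 215.6 m^2/g

215.6


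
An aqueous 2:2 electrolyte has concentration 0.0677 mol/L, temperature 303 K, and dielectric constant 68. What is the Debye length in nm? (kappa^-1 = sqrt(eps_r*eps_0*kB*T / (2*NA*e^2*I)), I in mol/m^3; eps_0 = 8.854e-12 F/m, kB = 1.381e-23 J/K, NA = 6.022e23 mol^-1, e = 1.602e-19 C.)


Ionic strength I = 0.0677 * 2^2 * 1000 = 270.8 mol/m^3
kappa^-1 = sqrt(68 * 8.854e-12 * 1.381e-23 * 303 / (2 * 6.022e23 * (1.602e-19)^2 * 270.8))
kappa^-1 = 0.549 nm

0.549


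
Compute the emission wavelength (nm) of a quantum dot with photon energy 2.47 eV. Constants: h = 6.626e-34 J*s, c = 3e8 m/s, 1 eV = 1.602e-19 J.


Convert energy: E = 2.47 eV = 2.47 * 1.602e-19 = 3.95694e-19 J
lambda = h*c / E = 6.626e-34 * 3e8 / 3.95694e-19
lambda = 5.02358e-07 m = 502.4 nm

502.4


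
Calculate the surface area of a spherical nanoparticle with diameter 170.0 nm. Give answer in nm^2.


Radius r = 170.0/2 = 85 nm
Surface area SA = 4 * pi * r^2
SA = 4 * pi * (85)^2
SA = 90792.03 nm^2

90792.03


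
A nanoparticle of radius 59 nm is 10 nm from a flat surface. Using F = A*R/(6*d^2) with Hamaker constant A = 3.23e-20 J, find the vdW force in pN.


Convert to SI: R = 59 nm = 5.9e-08 m, d = 10 nm = 1e-08 m
F = A * R / (6 * d^2)
F = 3.23e-20 * 5.9e-08 / (6 * (1e-08)^2)
F = 3.17617e-12 N = 3.176 pN

3.176


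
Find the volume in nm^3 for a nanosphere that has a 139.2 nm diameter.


Radius r = 139.2/2 = 69.6 nm
Volume V = (4/3) * pi * r^3
V = (4/3) * pi * (69.6)^3
V = 1412265.43 nm^3

1412265.43


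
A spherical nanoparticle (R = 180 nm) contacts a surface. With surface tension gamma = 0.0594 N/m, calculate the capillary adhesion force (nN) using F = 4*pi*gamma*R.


Convert radius: R = 180 nm = 1.8e-07 m
F = 4 * pi * gamma * R
F = 4 * pi * 0.0594 * 1.8e-07
F = 1.3436e-07 N = 134.3596 nN

134.3596


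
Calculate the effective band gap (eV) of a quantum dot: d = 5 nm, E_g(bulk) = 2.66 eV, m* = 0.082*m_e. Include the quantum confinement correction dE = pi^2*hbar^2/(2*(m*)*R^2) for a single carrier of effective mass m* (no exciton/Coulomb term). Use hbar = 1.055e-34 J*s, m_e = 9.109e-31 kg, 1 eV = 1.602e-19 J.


Radius R = 5/2 nm = 2.5e-09 m
Confinement energy dE = pi^2 * hbar^2 / (2 * m_eff * m_e * R^2)
dE = pi^2 * (1.055e-34)^2 / (2 * 0.082 * 9.109e-31 * (2.5e-09)^2) J, divided by 1.602e-19 J/eV
dE = 0.7344 eV
Total band gap = E_g(bulk) + dE = 2.66 + 0.7344 = 3.3944 eV

3.3944


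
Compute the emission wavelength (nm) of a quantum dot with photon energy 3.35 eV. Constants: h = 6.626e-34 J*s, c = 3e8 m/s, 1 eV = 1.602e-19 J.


Convert energy: E = 3.35 eV = 3.35 * 1.602e-19 = 5.3667e-19 J
lambda = h*c / E = 6.626e-34 * 3e8 / 5.3667e-19
lambda = 3.70395e-07 m = 370.4 nm

370.4


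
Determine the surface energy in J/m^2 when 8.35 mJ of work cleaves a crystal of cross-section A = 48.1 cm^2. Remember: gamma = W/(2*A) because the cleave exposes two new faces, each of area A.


Convert: A = 48.1 cm^2 = 0.00481 m^2, W = 8.35 mJ = 0.00835 J
Cleaving exposes two faces of area A, so total new surface = 2*A and gamma = W / (2*A)
gamma = 0.00835 / (2 * 0.00481)
gamma = 0.868 J/m^2

0.868


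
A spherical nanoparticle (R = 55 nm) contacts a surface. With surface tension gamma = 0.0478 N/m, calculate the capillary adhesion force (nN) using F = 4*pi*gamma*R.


Convert radius: R = 55 nm = 5.5e-08 m
F = 4 * pi * gamma * R
F = 4 * pi * 0.0478 * 5.5e-08
F = 3.3037e-08 N = 33.037 nN

33.037


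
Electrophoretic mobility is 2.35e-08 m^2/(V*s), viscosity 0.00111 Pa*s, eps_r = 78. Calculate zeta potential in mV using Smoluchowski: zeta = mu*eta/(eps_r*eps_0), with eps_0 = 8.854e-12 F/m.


Smoluchowski equation: zeta = mu * eta / (eps_r * eps_0)
zeta = 2.35e-08 * 0.00111 / (78 * 8.854e-12)
zeta = 0.037771 V = 37.77 mV

37.77


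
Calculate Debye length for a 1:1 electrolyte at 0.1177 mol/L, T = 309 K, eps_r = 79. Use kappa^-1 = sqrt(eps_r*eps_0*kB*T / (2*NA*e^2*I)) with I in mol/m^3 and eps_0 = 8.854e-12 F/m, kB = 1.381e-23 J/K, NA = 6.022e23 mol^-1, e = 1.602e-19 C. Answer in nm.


Ionic strength I = 0.1177 * 1^2 * 1000 = 117.7 mol/m^3
kappa^-1 = sqrt(79 * 8.854e-12 * 1.381e-23 * 309 / (2 * 6.022e23 * (1.602e-19)^2 * 117.7))
kappa^-1 = 0.906 nm

0.906


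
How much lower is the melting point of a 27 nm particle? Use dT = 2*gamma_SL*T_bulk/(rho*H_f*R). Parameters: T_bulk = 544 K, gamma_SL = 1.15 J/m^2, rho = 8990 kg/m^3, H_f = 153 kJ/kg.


Radius R = 27/2 = 13.5 nm = 1.35e-08 m
Convert H_f = 153 kJ/kg = 153000 J/kg
dT = 2 * gamma_SL * T_bulk / (rho * H_f * R)
dT = 2 * 1.15 * 544 / (8990 * 153000 * 1.35e-08)
dT = 67.4 K

67.4


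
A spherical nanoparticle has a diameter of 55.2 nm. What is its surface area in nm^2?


Radius r = 55.2/2 = 27.6 nm
Surface area SA = 4 * pi * r^2
SA = 4 * pi * (27.6)^2
SA = 9572.56 nm^2

9572.56


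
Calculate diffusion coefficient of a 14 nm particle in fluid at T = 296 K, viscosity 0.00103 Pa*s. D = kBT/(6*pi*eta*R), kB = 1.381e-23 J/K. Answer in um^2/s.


Radius R = 14/2 = 7 nm = 7e-09 m
D = kB*T / (6*pi*eta*R)
D = 1.381e-23 * 296 / (6 * pi * 0.00103 * 7e-09)
D = 3.0078e-11 m^2/s = 30.078 um^2/s

30.078


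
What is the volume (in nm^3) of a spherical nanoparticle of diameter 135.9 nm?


Radius r = 135.9/2 = 67.95 nm
Volume V = (4/3) * pi * r^3
V = (4/3) * pi * (67.95)^3
V = 1314186.47 nm^3

1314186.47


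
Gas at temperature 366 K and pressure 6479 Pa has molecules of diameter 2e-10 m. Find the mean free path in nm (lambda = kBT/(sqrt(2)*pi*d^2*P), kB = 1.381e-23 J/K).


Mean free path: lambda = kB*T / (sqrt(2) * pi * d^2 * P)
lambda = 1.381e-23 * 366 / (sqrt(2) * pi * (2e-10)^2 * 6479)
lambda = 4.38977e-06 m
lambda = 4389.77 nm

4389.77


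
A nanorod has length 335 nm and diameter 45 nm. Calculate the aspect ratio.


Aspect ratio AR = length / diameter
AR = 335 / 45
AR = 7.44

7.44


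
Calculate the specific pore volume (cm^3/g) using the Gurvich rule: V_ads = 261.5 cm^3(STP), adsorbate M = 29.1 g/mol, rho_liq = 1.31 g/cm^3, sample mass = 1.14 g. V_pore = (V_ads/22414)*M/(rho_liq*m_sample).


Moles adsorbed n = V_ads / 22414 = 261.5 / 22414 = 1.166682e-02 mol
Liquid volume V_liq = n * M / rho_liq = 1.166682e-02 * 29.1 / 1.31 = 0.25916 cm^3
Specific pore volume V_pore = V_liq / m_sample = 0.25916 / 1.14
V_pore = 0.2273 cm^3/g

0.2273


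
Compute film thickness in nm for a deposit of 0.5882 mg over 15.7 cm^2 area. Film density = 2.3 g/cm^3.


Convert: m = 0.5882 mg = 5.8820e-07 kg, A = 15.7 cm^2 = 1.5700e-03 m^2, rho = 2.3 g/cm^3 = 2300 kg/m^3
t = m / (A * rho)
t = 5.8820e-07 / (1.5700e-03 * 2300)
t = 1.6289e-07 m = 162.9 nm

162.9


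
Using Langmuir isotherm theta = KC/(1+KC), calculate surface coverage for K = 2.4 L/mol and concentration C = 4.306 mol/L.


Langmuir isotherm: theta = K*C / (1 + K*C)
K*C = 2.4 * 4.306 = 10.3344
theta = 10.3344 / (1 + 10.3344) = 10.3344 / 11.3344
theta = 0.9118

0.9118


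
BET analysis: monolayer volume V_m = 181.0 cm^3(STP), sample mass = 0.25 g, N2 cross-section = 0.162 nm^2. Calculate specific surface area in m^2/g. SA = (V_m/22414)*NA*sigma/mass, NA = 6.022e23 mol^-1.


Number of moles in monolayer = V_m / 22414 = 181.0 / 22414 = 0.00807531
Number of molecules = moles * NA = 0.00807531 * 6.022e23
SA = molecules * sigma / mass
SA = (181.0 / 22414) * 6.022e23 * 0.162e-18 / 0.25
SA = 3151.2 m^2/g

3151.2


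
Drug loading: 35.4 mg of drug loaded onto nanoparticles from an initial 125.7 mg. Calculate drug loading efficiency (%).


Drug loading efficiency = (drug loaded / drug initial) * 100
DLE = 35.4 / 125.7 * 100
DLE = 0.2816 * 100
DLE = 28.16%

28.16


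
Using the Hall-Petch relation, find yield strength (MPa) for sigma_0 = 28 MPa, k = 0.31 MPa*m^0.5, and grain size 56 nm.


d = 56 nm = 5.6e-08 m
sqrt(d) = 0.0002366432
Hall-Petch contribution = k / sqrt(d) = 0.31 / 0.0002366432 = 1310.0 MPa
sigma = sigma_0 + k/sqrt(d) = 28 + 1310.0 = 1338.0 MPa

1338.0


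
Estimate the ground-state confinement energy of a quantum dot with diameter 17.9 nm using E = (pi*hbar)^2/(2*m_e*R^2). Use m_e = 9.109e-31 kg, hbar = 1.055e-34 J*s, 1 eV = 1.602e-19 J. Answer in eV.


Radius R = 17.9/2 = 8.95 nm = 8.95e-09 m
E = (pi * 1.055e-34)^2 / (2 * 9.109e-31 * (8.95e-09)^2)
E(J) = 7.52762e-22
E = E(J) / 1.602e-19 = 0.0047 eV

0.0047


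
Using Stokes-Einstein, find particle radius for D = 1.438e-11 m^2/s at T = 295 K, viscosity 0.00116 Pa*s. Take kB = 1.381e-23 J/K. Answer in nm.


Stokes-Einstein: R = kB*T / (6*pi*eta*D)
R = 1.381e-23 * 295 / (6 * pi * 0.00116 * 1.438e-11)
R = 1.29568e-08 m = 12.96 nm

12.96


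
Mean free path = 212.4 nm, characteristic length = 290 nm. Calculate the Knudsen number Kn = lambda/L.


Knudsen number Kn = lambda / L
Kn = 212.4 / 290
Kn = 0.7324

0.7324


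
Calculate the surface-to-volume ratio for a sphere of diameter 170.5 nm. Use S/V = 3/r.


Radius r = 170.5/2 = 85.25 nm
S/V = 3 / r = 3 / 85.25
S/V = 0.0352 nm^-1

0.0352


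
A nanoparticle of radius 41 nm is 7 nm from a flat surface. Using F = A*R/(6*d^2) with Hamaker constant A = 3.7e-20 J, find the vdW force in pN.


Convert to SI: R = 41 nm = 4.1e-08 m, d = 7 nm = 7e-09 m
F = A * R / (6 * d^2)
F = 3.7e-20 * 4.1e-08 / (6 * (7e-09)^2)
F = 5.15986e-12 N = 5.16 pN

5.16


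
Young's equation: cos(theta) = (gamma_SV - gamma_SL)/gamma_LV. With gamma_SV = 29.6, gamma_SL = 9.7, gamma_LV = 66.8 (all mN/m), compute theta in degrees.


cos(theta) = (gamma_SV - gamma_SL) / gamma_LV
cos(theta) = (29.6 - 9.7) / 66.8
cos(theta) = 0.297904
theta = arccos(0.297904) = 72.67 degrees

72.67


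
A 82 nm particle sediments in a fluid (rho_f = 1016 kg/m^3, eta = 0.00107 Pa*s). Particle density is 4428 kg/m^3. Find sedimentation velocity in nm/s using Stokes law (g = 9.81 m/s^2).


Radius R = 82/2 nm = 4.1e-08 m
Density difference = 4428 - 1016 = 3412 kg/m^3
v = 2 * R^2 * (rho_p - rho_f) * g / (9 * eta)
v = 2 * (4.1e-08)^2 * 3412 * 9.81 / (9 * 0.00107)
v = 1.16856e-08 m/s = 11.6856 nm/s

11.6856


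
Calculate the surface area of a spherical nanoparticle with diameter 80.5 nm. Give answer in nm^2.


Radius r = 80.5/2 = 40.25 nm
Surface area SA = 4 * pi * r^2
SA = 4 * pi * (40.25)^2
SA = 20358.31 nm^2

20358.31


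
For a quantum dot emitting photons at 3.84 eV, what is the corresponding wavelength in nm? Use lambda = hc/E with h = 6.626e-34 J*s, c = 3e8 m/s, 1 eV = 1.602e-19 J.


Convert energy: E = 3.84 eV = 3.84 * 1.602e-19 = 6.15168e-19 J
lambda = h*c / E = 6.626e-34 * 3e8 / 6.15168e-19
lambda = 3.23131e-07 m = 323.1 nm

323.1


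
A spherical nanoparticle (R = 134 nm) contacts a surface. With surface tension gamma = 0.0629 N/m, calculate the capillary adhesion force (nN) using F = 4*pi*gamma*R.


Convert radius: R = 134 nm = 1.34e-07 m
F = 4 * pi * gamma * R
F = 4 * pi * 0.0629 * 1.34e-07
F = 1.05917e-07 N = 105.9169 nN

105.9169


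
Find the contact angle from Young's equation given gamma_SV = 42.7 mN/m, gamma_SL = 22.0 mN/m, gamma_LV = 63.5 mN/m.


cos(theta) = (gamma_SV - gamma_SL) / gamma_LV
cos(theta) = (42.7 - 22.0) / 63.5
cos(theta) = 0.325984
theta = arccos(0.325984) = 70.97 degrees

70.97


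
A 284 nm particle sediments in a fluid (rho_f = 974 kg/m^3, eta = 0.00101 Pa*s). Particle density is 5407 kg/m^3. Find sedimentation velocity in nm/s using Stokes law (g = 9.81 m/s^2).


Radius R = 284/2 nm = 1.42e-07 m
Density difference = 5407 - 974 = 4433 kg/m^3
v = 2 * R^2 * (rho_p - rho_f) * g / (9 * eta)
v = 2 * (1.42e-07)^2 * 4433 * 9.81 / (9 * 0.00101)
v = 1.92934e-07 m/s = 192.9343 nm/s

192.9343


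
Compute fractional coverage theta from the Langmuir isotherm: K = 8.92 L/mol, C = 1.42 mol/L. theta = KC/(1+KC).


Langmuir isotherm: theta = K*C / (1 + K*C)
K*C = 8.92 * 1.42 = 12.6664
theta = 12.6664 / (1 + 12.6664) = 12.6664 / 13.6664
theta = 0.9268

0.9268


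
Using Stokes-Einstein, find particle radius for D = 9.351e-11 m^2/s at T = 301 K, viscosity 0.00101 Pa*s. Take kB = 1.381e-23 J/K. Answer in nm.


Stokes-Einstein: R = kB*T / (6*pi*eta*D)
R = 1.381e-23 * 301 / (6 * pi * 0.00101 * 9.351e-11)
R = 2.33496e-09 m = 2.33 nm

2.33


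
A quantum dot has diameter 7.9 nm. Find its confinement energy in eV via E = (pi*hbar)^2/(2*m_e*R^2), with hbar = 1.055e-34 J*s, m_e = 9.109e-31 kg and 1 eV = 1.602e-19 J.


Radius R = 7.9/2 = 3.95 nm = 3.95e-09 m
E = (pi * 1.055e-34)^2 / (2 * 9.109e-31 * (3.95e-09)^2)
E(J) = 3.86465e-21
E = E(J) / 1.602e-19 = 0.0241 eV

0.0241


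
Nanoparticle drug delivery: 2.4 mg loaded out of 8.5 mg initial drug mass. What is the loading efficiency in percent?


Drug loading efficiency = (drug loaded / drug initial) * 100
DLE = 2.4 / 8.5 * 100
DLE = 0.2824 * 100
DLE = 28.24%

28.24


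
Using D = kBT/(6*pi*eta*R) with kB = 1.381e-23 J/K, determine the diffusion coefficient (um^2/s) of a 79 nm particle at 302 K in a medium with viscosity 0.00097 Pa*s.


Radius R = 79/2 = 39.5 nm = 3.95e-08 m
D = kB*T / (6*pi*eta*R)
D = 1.381e-23 * 302 / (6 * pi * 0.00097 * 3.95e-08)
D = 5.77472e-12 m^2/s = 5.775 um^2/s

5.775


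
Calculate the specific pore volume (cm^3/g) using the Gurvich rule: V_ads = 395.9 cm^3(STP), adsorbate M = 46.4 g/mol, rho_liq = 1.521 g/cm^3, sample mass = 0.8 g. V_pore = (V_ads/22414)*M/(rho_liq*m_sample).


Moles adsorbed n = V_ads / 22414 = 395.9 / 22414 = 1.766307e-02 mol
Liquid volume V_liq = n * M / rho_liq = 1.766307e-02 * 46.4 / 1.521 = 0.53883 cm^3
Specific pore volume V_pore = V_liq / m_sample = 0.53883 / 0.8
V_pore = 0.6735 cm^3/g

0.6735


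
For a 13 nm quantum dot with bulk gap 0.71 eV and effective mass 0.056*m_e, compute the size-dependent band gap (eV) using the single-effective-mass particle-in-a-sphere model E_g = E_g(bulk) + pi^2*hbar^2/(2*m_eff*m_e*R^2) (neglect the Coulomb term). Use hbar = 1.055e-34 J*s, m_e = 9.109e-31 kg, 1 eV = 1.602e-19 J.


Radius R = 13/2 nm = 6.5e-09 m
Confinement energy dE = pi^2 * hbar^2 / (2 * m_eff * m_e * R^2)
dE = pi^2 * (1.055e-34)^2 / (2 * 0.056 * 9.109e-31 * (6.5e-09)^2) J, divided by 1.602e-19 J/eV
dE = 0.1591 eV
Total band gap = E_g(bulk) + dE = 0.71 + 0.1591 = 0.8691 eV

0.8691


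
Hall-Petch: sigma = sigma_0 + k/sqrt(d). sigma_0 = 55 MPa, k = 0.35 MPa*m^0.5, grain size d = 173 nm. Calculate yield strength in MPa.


d = 173 nm = 1.73e-07 m
sqrt(d) = 0.0004159327
Hall-Petch contribution = k / sqrt(d) = 0.35 / 0.0004159327 = 841.5 MPa
sigma = sigma_0 + k/sqrt(d) = 55 + 841.5 = 896.5 MPa

896.5


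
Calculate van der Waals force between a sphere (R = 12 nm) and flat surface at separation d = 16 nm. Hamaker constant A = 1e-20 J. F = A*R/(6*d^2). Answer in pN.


Convert to SI: R = 12 nm = 1.2e-08 m, d = 16 nm = 1.6e-08 m
F = A * R / (6 * d^2)
F = 1e-20 * 1.2e-08 / (6 * (1.6e-08)^2)
F = 7.8125e-14 N = 0.078 pN

0.078


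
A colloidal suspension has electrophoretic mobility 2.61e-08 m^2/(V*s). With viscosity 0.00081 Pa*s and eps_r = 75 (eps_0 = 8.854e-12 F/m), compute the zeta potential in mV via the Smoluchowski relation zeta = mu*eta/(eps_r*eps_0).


Smoluchowski equation: zeta = mu * eta / (eps_r * eps_0)
zeta = 2.61e-08 * 0.00081 / (75 * 8.854e-12)
zeta = 0.031836 V = 31.84 mV

31.84


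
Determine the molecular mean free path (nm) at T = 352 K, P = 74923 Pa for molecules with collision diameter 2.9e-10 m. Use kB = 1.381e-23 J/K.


Mean free path: lambda = kB*T / (sqrt(2) * pi * d^2 * P)
lambda = 1.381e-23 * 352 / (sqrt(2) * pi * (2.9e-10)^2 * 74923)
lambda = 1.73644e-07 m
lambda = 173.64 nm

173.64


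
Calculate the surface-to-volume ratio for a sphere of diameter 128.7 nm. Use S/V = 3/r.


Radius r = 128.7/2 = 64.35 nm
S/V = 3 / r = 3 / 64.35
S/V = 0.0466 nm^-1

0.0466


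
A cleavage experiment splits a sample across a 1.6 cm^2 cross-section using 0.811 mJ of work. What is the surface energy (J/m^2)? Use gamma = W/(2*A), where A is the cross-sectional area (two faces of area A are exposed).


Convert: A = 1.6 cm^2 = 0.00016 m^2, W = 0.811 mJ = 0.000811 J
Cleaving exposes two faces of area A, so total new surface = 2*A and gamma = W / (2*A)
gamma = 0.000811 / (2 * 0.00016)
gamma = 2.534 J/m^2

2.534


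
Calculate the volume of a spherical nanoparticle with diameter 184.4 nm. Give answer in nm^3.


Radius r = 184.4/2 = 92.2 nm
Volume V = (4/3) * pi * r^3
V = (4/3) * pi * (92.2)^3
V = 3283079.3 nm^3

3283079.3


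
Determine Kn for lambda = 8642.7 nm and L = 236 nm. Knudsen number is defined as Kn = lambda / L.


Knudsen number Kn = lambda / L
Kn = 8642.7 / 236
Kn = 36.6216

36.6216


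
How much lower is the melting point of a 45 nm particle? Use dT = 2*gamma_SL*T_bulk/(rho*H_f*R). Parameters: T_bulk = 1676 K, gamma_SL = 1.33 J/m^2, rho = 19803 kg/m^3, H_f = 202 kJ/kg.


Radius R = 45/2 = 22.5 nm = 2.25e-08 m
Convert H_f = 202 kJ/kg = 202000 J/kg
dT = 2 * gamma_SL * T_bulk / (rho * H_f * R)
dT = 2 * 1.33 * 1676 / (19803 * 202000 * 2.25e-08)
dT = 49.5 K

49.5


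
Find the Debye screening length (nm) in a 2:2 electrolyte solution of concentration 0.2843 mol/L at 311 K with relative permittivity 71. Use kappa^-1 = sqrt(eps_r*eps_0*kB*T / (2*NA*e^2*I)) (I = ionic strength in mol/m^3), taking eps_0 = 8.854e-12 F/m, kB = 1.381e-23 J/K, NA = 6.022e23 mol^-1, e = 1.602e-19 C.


Ionic strength I = 0.2843 * 2^2 * 1000 = 1137.2 mol/m^3
kappa^-1 = sqrt(71 * 8.854e-12 * 1.381e-23 * 311 / (2 * 6.022e23 * (1.602e-19)^2 * 1137.2))
kappa^-1 = 0.277 nm

0.277


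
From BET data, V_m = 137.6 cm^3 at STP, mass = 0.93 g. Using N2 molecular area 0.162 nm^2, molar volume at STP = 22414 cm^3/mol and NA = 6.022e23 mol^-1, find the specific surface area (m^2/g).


Number of moles in monolayer = V_m / 22414 = 137.6 / 22414 = 0.00613902
Number of molecules = moles * NA = 0.00613902 * 6.022e23
SA = molecules * sigma / mass
SA = (137.6 / 22414) * 6.022e23 * 0.162e-18 / 0.93
SA = 644.0 m^2/g

644.0


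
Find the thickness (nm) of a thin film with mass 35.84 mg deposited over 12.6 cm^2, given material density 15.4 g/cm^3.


Convert: m = 35.84 mg = 3.5840e-05 kg, A = 12.6 cm^2 = 1.2600e-03 m^2, rho = 15.4 g/cm^3 = 15400 kg/m^3
t = m / (A * rho)
t = 3.5840e-05 / (1.2600e-03 * 15400)
t = 1.8470e-06 m = 1847.0 nm

1847.0


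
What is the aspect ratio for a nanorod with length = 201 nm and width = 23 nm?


Aspect ratio AR = length / diameter
AR = 201 / 23
AR = 8.74

8.74


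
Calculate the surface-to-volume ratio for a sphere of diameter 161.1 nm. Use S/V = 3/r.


Radius r = 161.1/2 = 80.55 nm
S/V = 3 / r = 3 / 80.55
S/V = 0.0372 nm^-1

0.0372


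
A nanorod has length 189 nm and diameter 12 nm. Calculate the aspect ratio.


Aspect ratio AR = length / diameter
AR = 189 / 12
AR = 15.75

15.75


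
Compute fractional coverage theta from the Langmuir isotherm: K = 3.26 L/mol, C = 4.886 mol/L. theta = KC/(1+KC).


Langmuir isotherm: theta = K*C / (1 + K*C)
K*C = 3.26 * 4.886 = 15.92836
theta = 15.92836 / (1 + 15.92836) = 15.92836 / 16.92836
theta = 0.9409

0.9409


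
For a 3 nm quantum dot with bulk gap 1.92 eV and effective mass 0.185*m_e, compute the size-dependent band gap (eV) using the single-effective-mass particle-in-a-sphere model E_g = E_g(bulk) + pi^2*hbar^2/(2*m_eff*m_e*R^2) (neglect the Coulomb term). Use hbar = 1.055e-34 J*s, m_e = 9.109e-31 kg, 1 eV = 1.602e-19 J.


Radius R = 3/2 nm = 1.5e-09 m
Confinement energy dE = pi^2 * hbar^2 / (2 * m_eff * m_e * R^2)
dE = pi^2 * (1.055e-34)^2 / (2 * 0.185 * 9.109e-31 * (1.5e-09)^2) J, divided by 1.602e-19 J/eV
dE = 0.9042 eV
Total band gap = E_g(bulk) + dE = 1.92 + 0.9042 = 2.8242 eV

2.8242


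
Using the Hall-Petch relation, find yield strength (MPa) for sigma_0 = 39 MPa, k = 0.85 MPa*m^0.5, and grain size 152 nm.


d = 152 nm = 1.52e-07 m
sqrt(d) = 0.0003898718
Hall-Petch contribution = k / sqrt(d) = 0.85 / 0.0003898718 = 2180.2 MPa
sigma = sigma_0 + k/sqrt(d) = 39 + 2180.2 = 2219.2 MPa

2219.2


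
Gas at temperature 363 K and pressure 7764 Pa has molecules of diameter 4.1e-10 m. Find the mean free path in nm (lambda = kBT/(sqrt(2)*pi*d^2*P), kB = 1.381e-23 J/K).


Mean free path: lambda = kB*T / (sqrt(2) * pi * d^2 * P)
lambda = 1.381e-23 * 363 / (sqrt(2) * pi * (4.1e-10)^2 * 7764)
lambda = 8.64534e-07 m
lambda = 864.53 nm

864.53


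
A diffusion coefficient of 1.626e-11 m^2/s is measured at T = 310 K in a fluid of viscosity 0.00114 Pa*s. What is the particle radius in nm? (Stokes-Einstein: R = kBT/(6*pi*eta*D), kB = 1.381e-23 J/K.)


Stokes-Einstein: R = kB*T / (6*pi*eta*D)
R = 1.381e-23 * 310 / (6 * pi * 0.00114 * 1.626e-11)
R = 1.22526e-08 m = 12.25 nm

12.25


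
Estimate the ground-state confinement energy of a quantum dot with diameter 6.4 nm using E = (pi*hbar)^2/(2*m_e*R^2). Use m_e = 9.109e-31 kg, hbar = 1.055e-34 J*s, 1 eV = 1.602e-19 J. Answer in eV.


Radius R = 6.4/2 = 3.2 nm = 3.2e-09 m
E = (pi * 1.055e-34)^2 / (2 * 9.109e-31 * (3.2e-09)^2)
E(J) = 5.88849e-21
E = E(J) / 1.602e-19 = 0.0368 eV

0.0368


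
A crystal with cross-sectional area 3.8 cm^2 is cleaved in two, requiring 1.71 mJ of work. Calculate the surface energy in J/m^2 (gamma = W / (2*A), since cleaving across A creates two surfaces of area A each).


Convert: A = 3.8 cm^2 = 0.00038 m^2, W = 1.71 mJ = 0.00171 J
Cleaving exposes two faces of area A, so total new surface = 2*A and gamma = W / (2*A)
gamma = 0.00171 / (2 * 0.00038)
gamma = 2.25 J/m^2

2.25


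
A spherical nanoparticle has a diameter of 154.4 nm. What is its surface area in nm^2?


Radius r = 154.4/2 = 77.2 nm
Surface area SA = 4 * pi * r^2
SA = 4 * pi * (77.2)^2
SA = 74893.56 nm^2

74893.56


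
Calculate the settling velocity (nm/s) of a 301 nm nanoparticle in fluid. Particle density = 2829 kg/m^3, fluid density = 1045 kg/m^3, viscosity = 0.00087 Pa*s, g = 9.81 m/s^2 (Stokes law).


Radius R = 301/2 nm = 1.505e-07 m
Density difference = 2829 - 1045 = 1784 kg/m^3
v = 2 * R^2 * (rho_p - rho_f) * g / (9 * eta)
v = 2 * (1.505e-07)^2 * 1784 * 9.81 / (9 * 0.00087)
v = 1.01252e-07 m/s = 101.2523 nm/s

101.2523


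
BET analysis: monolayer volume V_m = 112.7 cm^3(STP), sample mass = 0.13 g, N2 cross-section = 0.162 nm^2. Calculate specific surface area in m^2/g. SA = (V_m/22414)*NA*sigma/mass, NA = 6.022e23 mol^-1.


Number of moles in monolayer = V_m / 22414 = 112.7 / 22414 = 0.00502811
Number of molecules = moles * NA = 0.00502811 * 6.022e23
SA = molecules * sigma / mass
SA = (112.7 / 22414) * 6.022e23 * 0.162e-18 / 0.13
SA = 3773.3 m^2/g

3773.3


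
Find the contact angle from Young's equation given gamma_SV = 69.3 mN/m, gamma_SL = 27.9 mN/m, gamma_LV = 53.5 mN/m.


cos(theta) = (gamma_SV - gamma_SL) / gamma_LV
cos(theta) = (69.3 - 27.9) / 53.5
cos(theta) = 0.773832
theta = arccos(0.773832) = 39.3 degrees

39.3


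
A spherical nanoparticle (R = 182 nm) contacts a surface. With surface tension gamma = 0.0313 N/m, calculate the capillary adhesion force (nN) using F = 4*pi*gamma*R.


Convert radius: R = 182 nm = 1.82e-07 m
F = 4 * pi * gamma * R
F = 4 * pi * 0.0313 * 1.82e-07
F = 7.15856e-08 N = 71.5856 nN

71.5856
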